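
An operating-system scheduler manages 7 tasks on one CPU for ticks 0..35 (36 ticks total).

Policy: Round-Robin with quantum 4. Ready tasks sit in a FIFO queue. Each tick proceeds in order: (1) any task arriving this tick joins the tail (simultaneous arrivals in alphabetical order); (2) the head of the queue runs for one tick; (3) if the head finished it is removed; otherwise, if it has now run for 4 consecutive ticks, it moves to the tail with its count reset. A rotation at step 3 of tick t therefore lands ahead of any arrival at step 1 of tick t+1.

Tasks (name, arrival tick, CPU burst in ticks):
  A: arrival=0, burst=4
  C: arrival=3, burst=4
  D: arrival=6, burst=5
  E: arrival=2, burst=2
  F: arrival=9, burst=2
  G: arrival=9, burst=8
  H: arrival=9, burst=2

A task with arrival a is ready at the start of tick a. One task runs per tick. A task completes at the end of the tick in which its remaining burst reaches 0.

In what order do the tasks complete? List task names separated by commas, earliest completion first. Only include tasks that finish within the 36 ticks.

completion order = A, E, C, F, H, D, G

t=0: queue=[A] q_used=0 → run A
t=1: queue=[A] q_used=1 → run A
t=2: queue=[A,E] q_used=2 → run A
t=3: queue=[A,E,C] q_used=3 → run A
t=4: queue=[E,C] q_used=0 → run E
t=5: queue=[E,C] q_used=1 → run E
t=6: queue=[C,D] q_used=0 → run C
t=7: queue=[C,D] q_used=1 → run C
t=8: queue=[C,D] q_used=2 → run C
t=9: queue=[C,D,F,G,H] q_used=3 → run C
t=10: queue=[D,F,G,H] q_used=0 → run D
t=11: queue=[D,F,G,H] q_used=1 → run D
t=12: queue=[D,F,G,H] q_used=2 → run D
t=13: queue=[D,F,G,H] q_used=3 → run D
t=14: queue=[F,G,H,D] q_used=0 → run F
t=15: queue=[F,G,H,D] q_used=1 → run F
t=16: queue=[G,H,D] q_used=0 → run G
t=17: queue=[G,H,D] q_used=1 → run G
t=18: queue=[G,H,D] q_used=2 → run G
t=19: queue=[G,H,D] q_used=3 → run G
t=20: queue=[H,D,G] q_used=0 → run H
t=21: queue=[H,D,G] q_used=1 → run H
t=22: queue=[D,G] q_used=0 → run D
t=23: queue=[G] q_used=0 → run G
t=24: queue=[G] q_used=1 → run G
t=25: queue=[G] q_used=2 → run G
t=26: queue=[G] q_used=3 → run G
t=27: (idle)
t=28: (idle)
t=29: (idle)
t=30: (idle)
t=31: (idle)
t=32: (idle)
t=33: (idle)
t=34: (idle)
t=35: (idle)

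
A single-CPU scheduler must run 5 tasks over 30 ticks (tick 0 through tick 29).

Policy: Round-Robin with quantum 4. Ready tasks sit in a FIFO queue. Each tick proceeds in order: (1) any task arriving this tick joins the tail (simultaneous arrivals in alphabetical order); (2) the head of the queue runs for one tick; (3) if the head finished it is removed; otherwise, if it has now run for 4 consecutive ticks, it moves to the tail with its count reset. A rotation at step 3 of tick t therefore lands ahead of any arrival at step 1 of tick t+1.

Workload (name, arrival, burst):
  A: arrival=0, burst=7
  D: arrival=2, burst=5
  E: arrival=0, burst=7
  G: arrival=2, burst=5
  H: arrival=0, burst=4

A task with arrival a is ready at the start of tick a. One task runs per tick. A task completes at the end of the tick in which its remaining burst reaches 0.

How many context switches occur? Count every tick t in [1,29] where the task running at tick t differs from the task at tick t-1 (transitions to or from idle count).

context switches = 9

t=0: queue=[A,E,H] q_used=0 → run A
t=1: queue=[A,E,H] q_used=1 → run A
t=2: queue=[A,E,H,D,G] q_used=2 → run A
t=3: queue=[A,E,H,D,G] q_used=3 → run A
t=4: queue=[E,H,D,G,A] q_used=0 → run E
t=5: queue=[E,H,D,G,A] q_used=1 → run E
t=6: queue=[E,H,D,G,A] q_used=2 → run E
t=7: queue=[E,H,D,G,A] q_used=3 → run E
t=8: queue=[H,D,G,A,E] q_used=0 → run H
t=9: queue=[H,D,G,A,E] q_used=1 → run H
t=10: queue=[H,D,G,A,E] q_used=2 → run H
t=11: queue=[H,D,G,A,E] q_used=3 → run H
t=12: queue=[D,G,A,E] q_used=0 → run D
t=13: queue=[D,G,A,E] q_used=1 → run D
t=14: queue=[D,G,A,E] q_used=2 → run D
t=15: queue=[D,G,A,E] q_used=3 → run D
t=16: queue=[G,A,E,D] q_used=0 → run G
t=17: queue=[G,A,E,D] q_used=1 → run G
t=18: queue=[G,A,E,D] q_used=2 → run G
t=19: queue=[G,A,E,D] q_used=3 → run G
t=20: queue=[A,E,D,G] q_used=0 → run A
t=21: queue=[A,E,D,G] q_used=1 → run A
t=22: queue=[A,E,D,G] q_used=2 → run A
t=23: queue=[E,D,G] q_used=0 → run E
t=24: queue=[E,D,G] q_used=1 → run E
t=25: queue=[E,D,G] q_used=2 → run E
t=26: queue=[D,G] q_used=0 → run D
t=27: queue=[G] q_used=0 → run G
t=28: (idle)
t=29: (idle)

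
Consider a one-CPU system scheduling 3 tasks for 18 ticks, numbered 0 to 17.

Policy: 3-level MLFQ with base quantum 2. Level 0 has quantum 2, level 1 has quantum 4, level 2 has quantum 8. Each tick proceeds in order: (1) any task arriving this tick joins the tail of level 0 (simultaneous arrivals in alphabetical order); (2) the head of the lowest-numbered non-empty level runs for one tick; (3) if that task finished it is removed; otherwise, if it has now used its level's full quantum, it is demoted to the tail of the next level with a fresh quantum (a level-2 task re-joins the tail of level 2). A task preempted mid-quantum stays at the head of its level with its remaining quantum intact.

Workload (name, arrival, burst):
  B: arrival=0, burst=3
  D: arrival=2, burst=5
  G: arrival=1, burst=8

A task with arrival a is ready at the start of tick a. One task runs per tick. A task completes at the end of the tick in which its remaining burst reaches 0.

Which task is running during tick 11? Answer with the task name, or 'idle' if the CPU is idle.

running at tick 11 = D

t=0: L0/L1/L2 = B/-/- → run B
t=1: L0/L1/L2 = BG/-/- → run B
t=2: L0/L1/L2 = GD/B/- → run G
t=3: L0/L1/L2 = GD/B/- → run G
t=4: L0/L1/L2 = D/BG/- → run D
t=5: L0/L1/L2 = D/BG/- → run D
t=6: L0/L1/L2 = -/BGD/- → run B
t=7: L0/L1/L2 = -/GD/- → run G
t=8: L0/L1/L2 = -/GD/- → run G
t=9: L0/L1/L2 = -/GD/- → run G
t=10: L0/L1/L2 = -/GD/- → run G
t=11: L0/L1/L2 = -/D/G → run D
t=12: L0/L1/L2 = -/D/G → run D
t=13: L0/L1/L2 = -/D/G → run D
t=14: L0/L1/L2 = -/-/G → run G
t=15: L0/L1/L2 = -/-/G → run G
t=16: (idle)
t=17: (idle)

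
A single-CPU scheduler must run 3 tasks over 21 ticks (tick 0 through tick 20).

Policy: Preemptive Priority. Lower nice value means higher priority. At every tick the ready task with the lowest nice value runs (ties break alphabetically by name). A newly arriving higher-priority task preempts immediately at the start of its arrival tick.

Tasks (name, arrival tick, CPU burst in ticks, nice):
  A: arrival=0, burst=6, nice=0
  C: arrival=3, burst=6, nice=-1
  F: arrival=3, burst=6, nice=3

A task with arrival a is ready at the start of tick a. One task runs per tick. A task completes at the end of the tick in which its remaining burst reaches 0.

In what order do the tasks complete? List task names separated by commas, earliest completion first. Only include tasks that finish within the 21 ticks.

t=0: ready={A} → run A
t=1: ready={A} → run A
t=2: ready={A} → run A
t=3: ready={A,C,F} → run C
t=4: ready={A,C,F} → run C
t=5: ready={A,C,F} → run C
t=6: ready={A,C,F} → run C
t=7: ready={A,C,F} → run C
t=8: ready={A,C,F} → run C
t=9: ready={A,F} → run A
t=10: ready={A,F} → run A
t=11: ready={A,F} → run A
t=12: ready={F} → run F
t=13: ready={F} → run F
t=14: ready={F} → run F
t=15: ready={F} → run F
t=16: ready={F} → run F
t=17: ready={F} → run F
t=18: (idle)
t=19: (idle)
t=20: (idle)

completion order = C, A, F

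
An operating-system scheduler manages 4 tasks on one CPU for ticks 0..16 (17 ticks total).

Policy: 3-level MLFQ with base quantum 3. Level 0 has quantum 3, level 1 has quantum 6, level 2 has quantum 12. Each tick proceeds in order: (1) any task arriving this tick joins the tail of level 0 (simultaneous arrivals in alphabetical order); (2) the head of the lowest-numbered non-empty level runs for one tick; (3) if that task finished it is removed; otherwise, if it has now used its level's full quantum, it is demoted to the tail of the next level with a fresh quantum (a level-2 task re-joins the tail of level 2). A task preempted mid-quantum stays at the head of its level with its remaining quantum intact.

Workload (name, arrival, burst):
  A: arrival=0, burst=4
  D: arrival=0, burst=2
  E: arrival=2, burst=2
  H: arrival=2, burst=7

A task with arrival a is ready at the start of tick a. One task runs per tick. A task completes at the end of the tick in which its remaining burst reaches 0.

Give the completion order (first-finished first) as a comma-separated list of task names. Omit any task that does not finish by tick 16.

completion order = D, E, A, H

t=0: L0/L1/L2 = AD/-/- → run A
t=1: L0/L1/L2 = AD/-/- → run A
t=2: L0/L1/L2 = ADEH/-/- → run A
t=3: L0/L1/L2 = DEH/A/- → run D
t=4: L0/L1/L2 = DEH/A/- → run D
t=5: L0/L1/L2 = EH/A/- → run E
t=6: L0/L1/L2 = EH/A/- → run E
t=7: L0/L1/L2 = H/A/- → run H
t=8: L0/L1/L2 = H/A/- → run H
t=9: L0/L1/L2 = H/A/- → run H
t=10: L0/L1/L2 = -/AH/- → run A
t=11: L0/L1/L2 = -/H/- → run H
t=12: L0/L1/L2 = -/H/- → run H
t=13: L0/L1/L2 = -/H/- → run H
t=14: L0/L1/L2 = -/H/- → run H
t=15: (idle)
t=16: (idle)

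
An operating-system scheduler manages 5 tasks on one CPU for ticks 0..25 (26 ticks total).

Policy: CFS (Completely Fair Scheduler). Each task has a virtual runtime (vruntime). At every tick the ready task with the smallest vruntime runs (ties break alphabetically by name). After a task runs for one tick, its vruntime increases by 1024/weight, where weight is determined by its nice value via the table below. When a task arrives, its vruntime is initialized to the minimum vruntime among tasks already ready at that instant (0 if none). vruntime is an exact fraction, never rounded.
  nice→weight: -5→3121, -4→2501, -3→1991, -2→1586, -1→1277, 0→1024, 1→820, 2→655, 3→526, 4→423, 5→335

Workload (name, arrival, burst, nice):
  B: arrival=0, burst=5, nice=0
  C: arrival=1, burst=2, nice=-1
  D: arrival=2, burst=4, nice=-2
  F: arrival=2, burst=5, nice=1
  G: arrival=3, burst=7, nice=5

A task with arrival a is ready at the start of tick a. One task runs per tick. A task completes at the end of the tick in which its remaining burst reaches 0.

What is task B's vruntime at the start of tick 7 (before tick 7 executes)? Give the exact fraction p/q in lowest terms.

t=0: vr[B=0] → run B
t=1: vr[B=1 C=1] → run B
t=2: vr[B=2 C=1 D=1 F=1] → run C
t=3: vr[B=2 C=2301/1277 D=1 F=1 G=1] → run D
t=4: vr[B=2 C=2301/1277 D=1305/793 F=1 G=1] → run F
t=5: vr[B=2 C=2301/1277 D=1305/793 F=461/205 G=1] → run G
t=6: vr[B=2 C=2301/1277 D=1305/793 F=461/205 G=1359/335] → run D
t=7: vr[B=2 C=2301/1277 D=1817/793 F=461/205 G=1359/335] → run C
t=8: vr[B=2 D=1817/793 F=461/205 G=1359/335] → run B
t=9: vr[B=3 D=1817/793 F=461/205 G=1359/335] → run F
t=10: vr[B=3 D=1817/793 F=717/205 G=1359/335] → run D
t=11: vr[B=3 D=2329/793 F=717/205 G=1359/335] → run D
t=12: vr[B=3 F=717/205 G=1359/335] → run B
t=13: vr[B=4 F=717/205 G=1359/335] → run F
t=14: vr[B=4 F=973/205 G=1359/335] → run B
t=15: vr[F=973/205 G=1359/335] → run G
t=16: vr[F=973/205 G=2383/335] → run F
t=17: vr[F=1229/205 G=2383/335] → run F
t=18: vr[G=2383/335] → run G
t=19: vr[G=3407/335] → run G
t=20: vr[G=4431/335] → run G
t=21: vr[G=1091/67] → run G
t=22: vr[G=6479/335] → run G
t=23: (idle)
t=24: (idle)
t=25: (idle)

vruntime(B, start of tick 7) = 2/1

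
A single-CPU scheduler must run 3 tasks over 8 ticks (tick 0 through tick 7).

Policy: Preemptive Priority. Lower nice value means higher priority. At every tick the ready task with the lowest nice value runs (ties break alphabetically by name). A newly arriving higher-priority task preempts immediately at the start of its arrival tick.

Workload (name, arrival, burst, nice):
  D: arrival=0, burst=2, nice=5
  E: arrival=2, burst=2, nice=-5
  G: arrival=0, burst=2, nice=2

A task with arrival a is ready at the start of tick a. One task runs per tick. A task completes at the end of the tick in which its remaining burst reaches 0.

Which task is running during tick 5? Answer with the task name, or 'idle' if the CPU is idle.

t=0: ready={D,G} → run G
t=1: ready={D,G} → run G
t=2: ready={D,E} → run E
t=3: ready={D,E} → run E
t=4: ready={D} → run D
t=5: ready={D} → run D
t=6: (idle)
t=7: (idle)

running at tick 5 = D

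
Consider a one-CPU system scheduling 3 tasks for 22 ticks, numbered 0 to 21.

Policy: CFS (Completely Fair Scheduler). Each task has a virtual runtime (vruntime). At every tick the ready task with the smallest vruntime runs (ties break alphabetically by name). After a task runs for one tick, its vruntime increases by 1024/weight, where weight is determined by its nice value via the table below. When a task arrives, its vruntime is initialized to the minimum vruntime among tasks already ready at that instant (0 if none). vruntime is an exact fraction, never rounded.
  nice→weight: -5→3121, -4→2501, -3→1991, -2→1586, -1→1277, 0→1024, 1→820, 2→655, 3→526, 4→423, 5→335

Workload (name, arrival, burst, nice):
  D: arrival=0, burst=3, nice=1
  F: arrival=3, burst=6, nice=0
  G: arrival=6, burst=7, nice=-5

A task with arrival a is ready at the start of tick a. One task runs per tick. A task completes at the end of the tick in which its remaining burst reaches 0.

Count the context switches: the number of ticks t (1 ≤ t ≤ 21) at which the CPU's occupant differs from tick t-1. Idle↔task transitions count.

context switches = 6

t=0: vr[D=0] → run D
t=1: vr[D=256/205] → run D
t=2: vr[D=512/205] → run D
t=3: vr[F=0] → run F
t=4: vr[F=1] → run F
t=5: vr[F=2] → run F
t=6: vr[F=3 G=3] → run F
t=7: vr[F=4 G=3] → run G
t=8: vr[F=4 G=10387/3121] → run G
t=9: vr[F=4 G=11411/3121] → run G
t=10: vr[F=4 G=12435/3121] → run G
t=11: vr[F=4 G=13459/3121] → run F
t=12: vr[F=5 G=13459/3121] → run G
t=13: vr[F=5 G=14483/3121] → run G
t=14: vr[F=5 G=15507/3121] → run G
t=15: vr[F=5] → run F
t=16: (idle)
t=17: (idle)
t=18: (idle)
t=19: (idle)
t=20: (idle)
t=21: (idle)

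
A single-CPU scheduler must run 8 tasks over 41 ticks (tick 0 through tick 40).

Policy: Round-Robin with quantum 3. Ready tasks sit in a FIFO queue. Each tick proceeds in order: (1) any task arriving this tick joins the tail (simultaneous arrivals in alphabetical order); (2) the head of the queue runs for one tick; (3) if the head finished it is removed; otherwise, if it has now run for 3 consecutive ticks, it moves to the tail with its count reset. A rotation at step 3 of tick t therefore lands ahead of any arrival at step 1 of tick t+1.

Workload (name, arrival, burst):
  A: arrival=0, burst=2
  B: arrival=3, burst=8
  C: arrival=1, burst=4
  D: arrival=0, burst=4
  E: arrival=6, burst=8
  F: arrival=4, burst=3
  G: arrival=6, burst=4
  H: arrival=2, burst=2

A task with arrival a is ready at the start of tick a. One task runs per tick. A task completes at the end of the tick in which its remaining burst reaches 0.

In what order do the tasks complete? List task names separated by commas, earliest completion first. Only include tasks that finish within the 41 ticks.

completion order = A, H, F, D, C, G, B, E

t=0: queue=[A,D] q_used=0 → run A
t=1: queue=[A,D,C] q_used=1 → run A
t=2: queue=[D,C,H] q_used=0 → run D
t=3: queue=[D,C,H,B] q_used=1 → run D
t=4: queue=[D,C,H,B,F] q_used=2 → run D
t=5: queue=[C,H,B,F,D] q_used=0 → run C
t=6: queue=[C,H,B,F,D,E,G] q_used=1 → run C
t=7: queue=[C,H,B,F,D,E,G] q_used=2 → run C
t=8: queue=[H,B,F,D,E,G,C] q_used=0 → run H
t=9: queue=[H,B,F,D,E,G,C] q_used=1 → run H
t=10: queue=[B,F,D,E,G,C] q_used=0 → run B
t=11: queue=[B,F,D,E,G,C] q_used=1 → run B
t=12: queue=[B,F,D,E,G,C] q_used=2 → run B
t=13: queue=[F,D,E,G,C,B] q_used=0 → run F
t=14: queue=[F,D,E,G,C,B] q_used=1 → run F
t=15: queue=[F,D,E,G,C,B] q_used=2 → run F
t=16: queue=[D,E,G,C,B] q_used=0 → run D
t=17: queue=[E,G,C,B] q_used=0 → run E
t=18: queue=[E,G,C,B] q_used=1 → run E
t=19: queue=[E,G,C,B] q_used=2 → run E
t=20: queue=[G,C,B,E] q_used=0 → run G
t=21: queue=[G,C,B,E] q_used=1 → run G
t=22: queue=[G,C,B,E] q_used=2 → run G
t=23: queue=[C,B,E,G] q_used=0 → run C
t=24: queue=[B,E,G] q_used=0 → run B
t=25: queue=[B,E,G] q_used=1 → run B
t=26: queue=[B,E,G] q_used=2 → run B
t=27: queue=[E,G,B] q_used=0 → run E
t=28: queue=[E,G,B] q_used=1 → run E
t=29: queue=[E,G,B] q_used=2 → run E
t=30: queue=[G,B,E] q_used=0 → run G
t=31: queue=[B,E] q_used=0 → run B
t=32: queue=[B,E] q_used=1 → run B
t=33: queue=[E] q_used=0 → run E
t=34: queue=[E] q_used=1 → run E
t=35: (idle)
t=36: (idle)
t=37: (idle)
t=38: (idle)
t=39: (idle)
t=40: (idle)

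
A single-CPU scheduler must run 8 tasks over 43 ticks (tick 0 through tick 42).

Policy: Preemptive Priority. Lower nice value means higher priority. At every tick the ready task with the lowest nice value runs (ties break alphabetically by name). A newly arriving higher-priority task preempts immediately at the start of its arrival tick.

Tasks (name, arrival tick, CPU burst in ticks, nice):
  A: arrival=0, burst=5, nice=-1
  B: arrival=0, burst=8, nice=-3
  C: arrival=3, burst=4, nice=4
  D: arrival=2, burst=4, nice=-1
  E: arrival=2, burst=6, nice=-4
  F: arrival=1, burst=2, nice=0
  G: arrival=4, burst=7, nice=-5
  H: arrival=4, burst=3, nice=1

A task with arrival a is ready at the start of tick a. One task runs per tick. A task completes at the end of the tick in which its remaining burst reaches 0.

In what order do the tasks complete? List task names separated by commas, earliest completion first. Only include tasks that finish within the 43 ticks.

completion order = G, E, B, A, D, F, H, C

t=0: ready={A,B} → run B
t=1: ready={A,B,F} → run B
t=2: ready={A,B,D,E,F} → run E
t=3: ready={A,B,C,D,E,F} → run E
t=4: ready={A,B,C,D,E,F,G,H} → run G
t=5: ready={A,B,C,D,E,F,G,H} → run G
t=6: ready={A,B,C,D,E,F,G,H} → run G
t=7: ready={A,B,C,D,E,F,G,H} → run G
t=8: ready={A,B,C,D,E,F,G,H} → run G
t=9: ready={A,B,C,D,E,F,G,H} → run G
t=10: ready={A,B,C,D,E,F,G,H} → run G
t=11: ready={A,B,C,D,E,F,H} → run E
t=12: ready={A,B,C,D,E,F,H} → run E
t=13: ready={A,B,C,D,E,F,H} → run E
t=14: ready={A,B,C,D,E,F,H} → run E
t=15: ready={A,B,C,D,F,H} → run B
t=16: ready={A,B,C,D,F,H} → run B
t=17: ready={A,B,C,D,F,H} → run B
t=18: ready={A,B,C,D,F,H} → run B
t=19: ready={A,B,C,D,F,H} → run B
t=20: ready={A,B,C,D,F,H} → run B
t=21: ready={A,C,D,F,H} → run A
t=22: ready={A,C,D,F,H} → run A
t=23: ready={A,C,D,F,H} → run A
t=24: ready={A,C,D,F,H} → run A
t=25: ready={A,C,D,F,H} → run A
t=26: ready={C,D,F,H} → run D
t=27: ready={C,D,F,H} → run D
t=28: ready={C,D,F,H} → run D
t=29: ready={C,D,F,H} → run D
t=30: ready={C,F,H} → run F
t=31: ready={C,F,H} → run F
t=32: ready={C,H} → run H
t=33: ready={C,H} → run H
t=34: ready={C,H} → run H
t=35: ready={C} → run C
t=36: ready={C} → run C
t=37: ready={C} → run C
t=38: ready={C} → run C
t=39: (idle)
t=40: (idle)
t=41: (idle)
t=42: (idle)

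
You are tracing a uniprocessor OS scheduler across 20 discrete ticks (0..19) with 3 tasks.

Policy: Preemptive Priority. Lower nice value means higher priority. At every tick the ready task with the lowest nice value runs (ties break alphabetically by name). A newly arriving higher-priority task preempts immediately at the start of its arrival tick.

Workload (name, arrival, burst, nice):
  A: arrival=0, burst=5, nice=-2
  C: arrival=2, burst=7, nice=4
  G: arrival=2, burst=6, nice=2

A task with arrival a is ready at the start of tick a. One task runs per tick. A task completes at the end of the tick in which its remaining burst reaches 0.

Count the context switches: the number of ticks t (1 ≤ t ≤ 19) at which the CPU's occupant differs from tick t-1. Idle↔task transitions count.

t=0: ready={A} → run A
t=1: ready={A} → run A
t=2: ready={A,C,G} → run A
t=3: ready={A,C,G} → run A
t=4: ready={A,C,G} → run A
t=5: ready={C,G} → run G
t=6: ready={C,G} → run G
t=7: ready={C,G} → run G
t=8: ready={C,G} → run G
t=9: ready={C,G} → run G
t=10: ready={C,G} → run G
t=11: ready={C} → run C
t=12: ready={C} → run C
t=13: ready={C} → run C
t=14: ready={C} → run C
t=15: ready={C} → run C
t=16: ready={C} → run C
t=17: ready={C} → run C
t=18: (idle)
t=19: (idle)

context switches = 3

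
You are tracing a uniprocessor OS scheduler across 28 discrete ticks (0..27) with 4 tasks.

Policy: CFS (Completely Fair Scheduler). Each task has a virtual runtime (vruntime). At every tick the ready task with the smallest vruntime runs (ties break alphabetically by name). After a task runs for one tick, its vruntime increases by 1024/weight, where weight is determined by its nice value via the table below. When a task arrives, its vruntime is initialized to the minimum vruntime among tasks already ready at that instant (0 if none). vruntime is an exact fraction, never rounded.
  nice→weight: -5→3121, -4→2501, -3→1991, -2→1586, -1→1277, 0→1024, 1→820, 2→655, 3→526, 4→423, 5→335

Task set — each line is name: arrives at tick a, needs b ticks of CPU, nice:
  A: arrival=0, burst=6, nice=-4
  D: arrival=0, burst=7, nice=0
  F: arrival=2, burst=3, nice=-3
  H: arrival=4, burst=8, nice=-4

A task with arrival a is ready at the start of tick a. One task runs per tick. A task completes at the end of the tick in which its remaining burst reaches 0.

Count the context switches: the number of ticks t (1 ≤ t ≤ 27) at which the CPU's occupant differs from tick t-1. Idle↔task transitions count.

context switches = 19

t=0: vr[A=0 D=0] → run A
t=1: vr[A=1024/2501 D=0] → run D
t=2: vr[A=1024/2501 D=1 F=1024/2501] → run A
t=3: vr[A=2048/2501 D=1 F=1024/2501] → run F
t=4: vr[A=2048/2501 D=1 F=4599808/4979491 H=2048/2501] → run A
t=5: vr[A=3072/2501 D=1 F=4599808/4979491 H=2048/2501] → run H
t=6: vr[A=3072/2501 D=1 F=4599808/4979491 H=3072/2501] → run F
t=7: vr[A=3072/2501 D=1 F=7160832/4979491 H=3072/2501] → run D
t=8: vr[A=3072/2501 D=2 F=7160832/4979491 H=3072/2501] → run A
t=9: vr[A=4096/2501 D=2 F=7160832/4979491 H=3072/2501] → run H
t=10: vr[A=4096/2501 D=2 F=7160832/4979491 H=4096/2501] → run F
t=11: vr[A=4096/2501 D=2 H=4096/2501] → run A
t=12: vr[A=5120/2501 D=2 H=4096/2501] → run H
t=13: vr[A=5120/2501 D=2 H=5120/2501] → run D
t=14: vr[A=5120/2501 D=3 H=5120/2501] → run A
t=15: vr[D=3 H=5120/2501] → run H
t=16: vr[D=3 H=6144/2501] → run H
t=17: vr[D=3 H=7168/2501] → run H
t=18: vr[D=3 H=8192/2501] → run D
t=19: vr[D=4 H=8192/2501] → run H
t=20: vr[D=4 H=9216/2501] → run H
t=21: vr[D=4] → run D
t=22: vr[D=5] → run D
t=23: vr[D=6] → run D
t=24: (idle)
t=25: (idle)
t=26: (idle)
t=27: (idle)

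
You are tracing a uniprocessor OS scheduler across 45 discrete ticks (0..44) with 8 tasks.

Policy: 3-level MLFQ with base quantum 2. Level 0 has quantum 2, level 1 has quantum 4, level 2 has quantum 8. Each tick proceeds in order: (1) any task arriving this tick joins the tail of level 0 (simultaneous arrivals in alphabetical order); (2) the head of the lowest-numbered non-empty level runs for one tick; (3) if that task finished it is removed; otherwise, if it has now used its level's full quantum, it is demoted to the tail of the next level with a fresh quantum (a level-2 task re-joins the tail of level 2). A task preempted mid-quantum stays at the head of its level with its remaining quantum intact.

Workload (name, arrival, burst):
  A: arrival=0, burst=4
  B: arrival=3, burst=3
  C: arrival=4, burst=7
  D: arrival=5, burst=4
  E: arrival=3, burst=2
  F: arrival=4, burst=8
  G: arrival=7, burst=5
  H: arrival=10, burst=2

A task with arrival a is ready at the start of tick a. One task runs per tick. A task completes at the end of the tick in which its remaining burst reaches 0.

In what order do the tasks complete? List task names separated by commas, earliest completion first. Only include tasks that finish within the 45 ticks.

completion order = E, H, A, B, D, G, C, F

t=0: L0/L1/L2 = A/-/- → run A
t=1: L0/L1/L2 = A/-/- → run A
t=2: L0/L1/L2 = -/A/- → run A
t=3: L0/L1/L2 = BE/A/- → run B
t=4: L0/L1/L2 = BECF/A/- → run B
t=5: L0/L1/L2 = ECFD/AB/- → run E
t=6: L0/L1/L2 = ECFD/AB/- → run E
t=7: L0/L1/L2 = CFDG/AB/- → run C
t=8: L0/L1/L2 = CFDG/AB/- → run C
t=9: L0/L1/L2 = FDG/ABC/- → run F
t=10: L0/L1/L2 = FDGH/ABC/- → run F
t=11: L0/L1/L2 = DGH/ABCF/- → run D
t=12: L0/L1/L2 = DGH/ABCF/- → run D
t=13: L0/L1/L2 = GH/ABCFD/- → run G
t=14: L0/L1/L2 = GH/ABCFD/- → run G
t=15: L0/L1/L2 = H/ABCFDG/- → run H
t=16: L0/L1/L2 = H/ABCFDG/- → run H
t=17: L0/L1/L2 = -/ABCFDG/- → run A
t=18: L0/L1/L2 = -/BCFDG/- → run B
t=19: L0/L1/L2 = -/CFDG/- → run C
t=20: L0/L1/L2 = -/CFDG/- → run C
t=21: L0/L1/L2 = -/CFDG/- → run C
t=22: L0/L1/L2 = -/CFDG/- → run C
t=23: L0/L1/L2 = -/FDG/C → run F
t=24: L0/L1/L2 = -/FDG/C → run F
t=25: L0/L1/L2 = -/FDG/C → run F
t=26: L0/L1/L2 = -/FDG/C → run F
t=27: L0/L1/L2 = -/DG/CF → run D
t=28: L0/L1/L2 = -/DG/CF → run D
t=29: L0/L1/L2 = -/G/CF → run G
t=30: L0/L1/L2 = -/G/CF → run G
t=31: L0/L1/L2 = -/G/CF → run G
t=32: L0/L1/L2 = -/-/CF → run C
t=33: L0/L1/L2 = -/-/F → run F
t=34: L0/L1/L2 = -/-/F → run F
t=35: (idle)
t=36: (idle)
t=37: (idle)
t=38: (idle)
t=39: (idle)
t=40: (idle)
t=41: (idle)
t=42: (idle)
t=43: (idle)
t=44: (idle)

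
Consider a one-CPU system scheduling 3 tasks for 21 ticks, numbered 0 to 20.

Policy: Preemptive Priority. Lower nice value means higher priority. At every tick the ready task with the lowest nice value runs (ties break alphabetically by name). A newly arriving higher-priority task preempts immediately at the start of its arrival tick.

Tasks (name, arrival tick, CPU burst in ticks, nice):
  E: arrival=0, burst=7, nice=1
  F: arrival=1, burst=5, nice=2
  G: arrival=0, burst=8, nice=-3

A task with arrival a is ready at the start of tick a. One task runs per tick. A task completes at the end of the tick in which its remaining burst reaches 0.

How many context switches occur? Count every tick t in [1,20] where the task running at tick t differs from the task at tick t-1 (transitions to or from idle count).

t=0: ready={E,G} → run G
t=1: ready={E,F,G} → run G
t=2: ready={E,F,G} → run G
t=3: ready={E,F,G} → run G
t=4: ready={E,F,G} → run G
t=5: ready={E,F,G} → run G
t=6: ready={E,F,G} → run G
t=7: ready={E,F,G} → run G
t=8: ready={E,F} → run E
t=9: ready={E,F} → run E
t=10: ready={E,F} → run E
t=11: ready={E,F} → run E
t=12: ready={E,F} → run E
t=13: ready={E,F} → run E
t=14: ready={E,F} → run E
t=15: ready={F} → run F
t=16: ready={F} → run F
t=17: ready={F} → run F
t=18: ready={F} → run F
t=19: ready={F} → run F
t=20: (idle)

context switches = 3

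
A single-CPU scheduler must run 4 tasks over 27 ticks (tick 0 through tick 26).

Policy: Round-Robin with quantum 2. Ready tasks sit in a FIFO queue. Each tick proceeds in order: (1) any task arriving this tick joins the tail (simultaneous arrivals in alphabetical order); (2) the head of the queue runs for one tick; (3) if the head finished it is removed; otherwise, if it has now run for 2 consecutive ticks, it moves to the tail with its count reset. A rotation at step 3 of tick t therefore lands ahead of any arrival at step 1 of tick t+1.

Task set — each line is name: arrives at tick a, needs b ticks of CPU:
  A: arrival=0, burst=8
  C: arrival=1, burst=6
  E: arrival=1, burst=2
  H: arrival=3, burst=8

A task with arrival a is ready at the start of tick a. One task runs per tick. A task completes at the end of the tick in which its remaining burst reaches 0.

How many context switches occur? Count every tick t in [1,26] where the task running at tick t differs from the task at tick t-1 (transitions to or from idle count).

context switches = 11

t=0: queue=[A] q_used=0 → run A
t=1: queue=[A,C,E] q_used=1 → run A
t=2: queue=[C,E,A] q_used=0 → run C
t=3: queue=[C,E,A,H] q_used=1 → run C
t=4: queue=[E,A,H,C] q_used=0 → run E
t=5: queue=[E,A,H,C] q_used=1 → run E
t=6: queue=[A,H,C] q_used=0 → run A
t=7: queue=[A,H,C] q_used=1 → run A
t=8: queue=[H,C,A] q_used=0 → run H
t=9: queue=[H,C,A] q_used=1 → run H
t=10: queue=[C,A,H] q_used=0 → run C
t=11: queue=[C,A,H] q_used=1 → run C
t=12: queue=[A,H,C] q_used=0 → run A
t=13: queue=[A,H,C] q_used=1 → run A
t=14: queue=[H,C,A] q_used=0 → run H
t=15: queue=[H,C,A] q_used=1 → run H
t=16: queue=[C,A,H] q_used=0 → run C
t=17: queue=[C,A,H] q_used=1 → run C
t=18: queue=[A,H] q_used=0 → run A
t=19: queue=[A,H] q_used=1 → run A
t=20: queue=[H] q_used=0 → run H
t=21: queue=[H] q_used=1 → run H
t=22: queue=[H] q_used=0 → run H
t=23: queue=[H] q_used=1 → run H
t=24: (idle)
t=25: (idle)
t=26: (idle)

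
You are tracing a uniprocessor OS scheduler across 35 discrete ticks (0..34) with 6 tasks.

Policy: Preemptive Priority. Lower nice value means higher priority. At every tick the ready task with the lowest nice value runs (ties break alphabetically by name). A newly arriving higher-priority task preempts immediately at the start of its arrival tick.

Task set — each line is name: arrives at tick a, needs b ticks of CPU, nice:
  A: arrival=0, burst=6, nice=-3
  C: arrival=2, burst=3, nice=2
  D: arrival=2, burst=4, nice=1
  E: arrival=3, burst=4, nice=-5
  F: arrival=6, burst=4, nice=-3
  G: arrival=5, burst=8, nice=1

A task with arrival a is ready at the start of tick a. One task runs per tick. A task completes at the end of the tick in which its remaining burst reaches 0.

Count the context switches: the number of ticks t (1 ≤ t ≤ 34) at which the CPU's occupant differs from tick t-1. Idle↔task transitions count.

context switches = 7

t=0: ready={A} → run A
t=1: ready={A} → run A
t=2: ready={A,C,D} → run A
t=3: ready={A,C,D,E} → run E
t=4: ready={A,C,D,E} → run E
t=5: ready={A,C,D,E,G} → run E
t=6: ready={A,C,D,E,F,G} → run E
t=7: ready={A,C,D,F,G} → run A
t=8: ready={A,C,D,F,G} → run A
t=9: ready={A,C,D,F,G} → run A
t=10: ready={C,D,F,G} → run F
t=11: ready={C,D,F,G} → run F
t=12: ready={C,D,F,G} → run F
t=13: ready={C,D,F,G} → run F
t=14: ready={C,D,G} → run D
t=15: ready={C,D,G} → run D
t=16: ready={C,D,G} → run D
t=17: ready={C,D,G} → run D
t=18: ready={C,G} → run G
t=19: ready={C,G} → run G
t=20: ready={C,G} → run G
t=21: ready={C,G} → run G
t=22: ready={C,G} → run G
t=23: ready={C,G} → run G
t=24: ready={C,G} → run G
t=25: ready={C,G} → run G
t=26: ready={C} → run C
t=27: ready={C} → run C
t=28: ready={C} → run C
t=29: (idle)
t=30: (idle)
t=31: (idle)
t=32: (idle)
t=33: (idle)
t=34: (idle)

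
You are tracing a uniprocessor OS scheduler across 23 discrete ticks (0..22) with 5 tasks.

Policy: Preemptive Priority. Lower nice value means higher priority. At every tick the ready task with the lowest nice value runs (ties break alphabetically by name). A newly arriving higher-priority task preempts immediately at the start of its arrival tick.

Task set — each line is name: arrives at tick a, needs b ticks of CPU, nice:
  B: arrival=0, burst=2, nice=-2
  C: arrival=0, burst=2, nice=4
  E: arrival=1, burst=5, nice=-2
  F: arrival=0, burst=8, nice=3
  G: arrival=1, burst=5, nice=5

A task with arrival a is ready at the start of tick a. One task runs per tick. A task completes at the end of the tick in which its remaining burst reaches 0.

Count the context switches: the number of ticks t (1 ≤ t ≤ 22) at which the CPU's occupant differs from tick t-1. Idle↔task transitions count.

t=0: ready={B,C,F} → run B
t=1: ready={B,C,E,F,G} → run B
t=2: ready={C,E,F,G} → run E
t=3: ready={C,E,F,G} → run E
t=4: ready={C,E,F,G} → run E
t=5: ready={C,E,F,G} → run E
t=6: ready={C,E,F,G} → run E
t=7: ready={C,F,G} → run F
t=8: ready={C,F,G} → run F
t=9: ready={C,F,G} → run F
t=10: ready={C,F,G} → run F
t=11: ready={C,F,G} → run F
t=12: ready={C,F,G} → run F
t=13: ready={C,F,G} → run F
t=14: ready={C,F,G} → run F
t=15: ready={C,G} → run C
t=16: ready={C,G} → run C
t=17: ready={G} → run G
t=18: ready={G} → run G
t=19: ready={G} → run G
t=20: ready={G} → run G
t=21: ready={G} → run G
t=22: (idle)

context switches = 5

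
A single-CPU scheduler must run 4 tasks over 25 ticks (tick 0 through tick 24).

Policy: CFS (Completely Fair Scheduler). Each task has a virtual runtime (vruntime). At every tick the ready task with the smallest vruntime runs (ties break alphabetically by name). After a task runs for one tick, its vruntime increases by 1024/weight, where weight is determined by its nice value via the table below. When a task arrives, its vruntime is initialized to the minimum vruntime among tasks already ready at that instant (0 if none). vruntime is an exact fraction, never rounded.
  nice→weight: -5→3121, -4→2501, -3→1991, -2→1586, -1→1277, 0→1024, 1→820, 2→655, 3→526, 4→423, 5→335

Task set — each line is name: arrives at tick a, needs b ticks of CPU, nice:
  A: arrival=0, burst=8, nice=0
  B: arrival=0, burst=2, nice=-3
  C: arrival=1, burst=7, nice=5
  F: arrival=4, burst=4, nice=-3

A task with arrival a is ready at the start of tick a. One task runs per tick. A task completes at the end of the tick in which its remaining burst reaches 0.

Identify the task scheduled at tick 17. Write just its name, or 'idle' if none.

running at tick 17 = C

t=0: vr[A=0 B=0] → run A
t=1: vr[A=1 B=0 C=0] → run B
t=2: vr[A=1 B=1024/1991 C=0] → run C
t=3: vr[A=1 B=1024/1991 C=1024/335] → run B
t=4: vr[A=1 C=1024/335 F=1] → run A
t=5: vr[A=2 C=1024/335 F=1] → run F
t=6: vr[A=2 C=1024/335 F=3015/1991] → run F
t=7: vr[A=2 C=1024/335 F=4039/1991] → run A
t=8: vr[A=3 C=1024/335 F=4039/1991] → run F
t=9: vr[A=3 C=1024/335 F=5063/1991] → run F
t=10: vr[A=3 C=1024/335] → run A
t=11: vr[A=4 C=1024/335] → run C
t=12: vr[A=4 C=2048/335] → run A
t=13: vr[A=5 C=2048/335] → run A
t=14: vr[A=6 C=2048/335] → run A
t=15: vr[A=7 C=2048/335] → run C
t=16: vr[A=7 C=3072/335] → run A
t=17: vr[C=3072/335] → run C
t=18: vr[C=4096/335] → run C
t=19: vr[C=1024/67] → run C
t=20: vr[C=6144/335] → run C
t=21: (idle)
t=22: (idle)
t=23: (idle)
t=24: (idle)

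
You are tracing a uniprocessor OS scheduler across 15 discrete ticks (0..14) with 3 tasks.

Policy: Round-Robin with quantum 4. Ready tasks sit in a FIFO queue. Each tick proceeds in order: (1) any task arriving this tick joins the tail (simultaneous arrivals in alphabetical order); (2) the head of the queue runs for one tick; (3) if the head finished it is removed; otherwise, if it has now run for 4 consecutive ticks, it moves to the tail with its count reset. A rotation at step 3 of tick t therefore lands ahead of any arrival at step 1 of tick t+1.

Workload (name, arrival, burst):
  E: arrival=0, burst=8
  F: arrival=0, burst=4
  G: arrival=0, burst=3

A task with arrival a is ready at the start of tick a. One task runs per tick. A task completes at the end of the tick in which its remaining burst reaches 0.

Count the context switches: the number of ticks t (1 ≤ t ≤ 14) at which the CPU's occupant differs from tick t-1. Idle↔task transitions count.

context switches = 3

t=0: queue=[E,F,G] q_used=0 → run E
t=1: queue=[E,F,G] q_used=1 → run E
t=2: queue=[E,F,G] q_used=2 → run E
t=3: queue=[E,F,G] q_used=3 → run E
t=4: queue=[F,G,E] q_used=0 → run F
t=5: queue=[F,G,E] q_used=1 → run F
t=6: queue=[F,G,E] q_used=2 → run F
t=7: queue=[F,G,E] q_used=3 → run F
t=8: queue=[G,E] q_used=0 → run G
t=9: queue=[G,E] q_used=1 → run G
t=10: queue=[G,E] q_used=2 → run G
t=11: queue=[E] q_used=0 → run E
t=12: queue=[E] q_used=1 → run E
t=13: queue=[E] q_used=2 → run E
t=14: queue=[E] q_used=3 → run E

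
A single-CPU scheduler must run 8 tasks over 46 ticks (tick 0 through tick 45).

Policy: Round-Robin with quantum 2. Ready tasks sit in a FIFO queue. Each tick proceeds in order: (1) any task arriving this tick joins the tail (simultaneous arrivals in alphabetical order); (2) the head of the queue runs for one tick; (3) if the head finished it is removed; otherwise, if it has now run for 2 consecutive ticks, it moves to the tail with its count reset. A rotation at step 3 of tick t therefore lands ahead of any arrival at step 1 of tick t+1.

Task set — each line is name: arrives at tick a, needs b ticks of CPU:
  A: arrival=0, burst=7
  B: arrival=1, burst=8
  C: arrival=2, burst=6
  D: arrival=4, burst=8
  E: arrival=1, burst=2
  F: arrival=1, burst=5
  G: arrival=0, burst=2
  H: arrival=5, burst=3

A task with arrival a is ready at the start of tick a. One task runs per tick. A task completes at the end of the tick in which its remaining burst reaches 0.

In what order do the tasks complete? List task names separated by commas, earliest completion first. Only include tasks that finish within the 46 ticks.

t=0: queue=[A,G] q_used=0 → run A
t=1: queue=[A,G,B,E,F] q_used=1 → run A
t=2: queue=[G,B,E,F,A,C] q_used=0 → run G
t=3: queue=[G,B,E,F,A,C] q_used=1 → run G
t=4: queue=[B,E,F,A,C,D] q_used=0 → run B
t=5: queue=[B,E,F,A,C,D,H] q_used=1 → run B
t=6: queue=[E,F,A,C,D,H,B] q_used=0 → run E
t=7: queue=[E,F,A,C,D,H,B] q_used=1 → run E
t=8: queue=[F,A,C,D,H,B] q_used=0 → run F
t=9: queue=[F,A,C,D,H,B] q_used=1 → run F
t=10: queue=[A,C,D,H,B,F] q_used=0 → run A
t=11: queue=[A,C,D,H,B,F] q_used=1 → run A
t=12: queue=[C,D,H,B,F,A] q_used=0 → run C
t=13: queue=[C,D,H,B,F,A] q_used=1 → run C
t=14: queue=[D,H,B,F,A,C] q_used=0 → run D
t=15: queue=[D,H,B,F,A,C] q_used=1 → run D
t=16: queue=[H,B,F,A,C,D] q_used=0 → run H
t=17: queue=[H,B,F,A,C,D] q_used=1 → run H
t=18: queue=[B,F,A,C,D,H] q_used=0 → run B
t=19: queue=[B,F,A,C,D,H] q_used=1 → run B
t=20: queue=[F,A,C,D,H,B] q_used=0 → run F
t=21: queue=[F,A,C,D,H,B] q_used=1 → run F
t=22: queue=[A,C,D,H,B,F] q_used=0 → run A
t=23: queue=[A,C,D,H,B,F] q_used=1 → run A
t=24: queue=[C,D,H,B,F,A] q_used=0 → run C
t=25: queue=[C,D,H,B,F,A] q_used=1 → run C
t=26: queue=[D,H,B,F,A,C] q_used=0 → run D
t=27: queue=[D,H,B,F,A,C] q_used=1 → run D
t=28: queue=[H,B,F,A,C,D] q_used=0 → run H
t=29: queue=[B,F,A,C,D] q_used=0 → run B
t=30: queue=[B,F,A,C,D] q_used=1 → run B
t=31: queue=[F,A,C,D,B] q_used=0 → run F
t=32: queue=[A,C,D,B] q_used=0 → run A
t=33: queue=[C,D,B] q_used=0 → run C
t=34: queue=[C,D,B] q_used=1 → run C
t=35: queue=[D,B] q_used=0 → run D
t=36: queue=[D,B] q_used=1 → run D
t=37: queue=[B,D] q_used=0 → run B
t=38: queue=[B,D] q_used=1 → run B
t=39: queue=[D] q_used=0 → run D
t=40: queue=[D] q_used=1 → run D
t=41: (idle)
t=42: (idle)
t=43: (idle)
t=44: (idle)
t=45: (idle)

completion order = G, E, H, F, A, C, B, D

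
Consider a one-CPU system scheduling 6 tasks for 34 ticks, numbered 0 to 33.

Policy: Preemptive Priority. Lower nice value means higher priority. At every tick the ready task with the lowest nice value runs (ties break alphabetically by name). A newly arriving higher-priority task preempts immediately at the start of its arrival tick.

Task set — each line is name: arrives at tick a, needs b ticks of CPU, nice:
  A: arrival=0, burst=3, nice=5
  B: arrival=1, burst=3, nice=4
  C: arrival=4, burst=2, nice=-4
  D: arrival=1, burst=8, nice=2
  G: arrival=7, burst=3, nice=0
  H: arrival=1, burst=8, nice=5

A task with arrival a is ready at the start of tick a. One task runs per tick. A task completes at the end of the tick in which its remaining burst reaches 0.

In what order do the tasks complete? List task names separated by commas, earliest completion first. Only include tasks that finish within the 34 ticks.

t=0: ready={A} → run A
t=1: ready={A,B,D,H} → run D
t=2: ready={A,B,D,H} → run D
t=3: ready={A,B,D,H} → run D
t=4: ready={A,B,C,D,H} → run C
t=5: ready={A,B,C,D,H} → run C
t=6: ready={A,B,D,H} → run D
t=7: ready={A,B,D,G,H} → run G
t=8: ready={A,B,D,G,H} → run G
t=9: ready={A,B,D,G,H} → run G
t=10: ready={A,B,D,H} → run D
t=11: ready={A,B,D,H} → run D
t=12: ready={A,B,D,H} → run D
t=13: ready={A,B,D,H} → run D
t=14: ready={A,B,H} → run B
t=15: ready={A,B,H} → run B
t=16: ready={A,B,H} → run B
t=17: ready={A,H} → run A
t=18: ready={A,H} → run A
t=19: ready={H} → run H
t=20: ready={H} → run H
t=21: ready={H} → run H
t=22: ready={H} → run H
t=23: ready={H} → run H
t=24: ready={H} → run H
t=25: ready={H} → run H
t=26: ready={H} → run H
t=27: (idle)
t=28: (idle)
t=29: (idle)
t=30: (idle)
t=31: (idle)
t=32: (idle)
t=33: (idle)

completion order = C, G, D, B, A, H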